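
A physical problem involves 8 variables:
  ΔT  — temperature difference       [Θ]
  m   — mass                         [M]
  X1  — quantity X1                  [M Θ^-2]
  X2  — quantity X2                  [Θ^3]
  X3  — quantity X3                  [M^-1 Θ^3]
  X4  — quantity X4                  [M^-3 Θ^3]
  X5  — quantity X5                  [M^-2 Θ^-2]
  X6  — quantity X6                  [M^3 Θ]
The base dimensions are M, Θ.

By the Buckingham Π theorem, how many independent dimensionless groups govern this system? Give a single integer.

6

Dimensional matrix (M×Θ by ΔT×m×X1×X2×X3×X4×X5×X6):
  M: [ 0  1  1  0 -1 -3 -2  3]
  Θ: [ 1  0 -2  3  3  3 -2  1]
Echelon form has 2 nonzero rows (pivots: ΔT,m)
Π count = n − r = 8 − 2 = 6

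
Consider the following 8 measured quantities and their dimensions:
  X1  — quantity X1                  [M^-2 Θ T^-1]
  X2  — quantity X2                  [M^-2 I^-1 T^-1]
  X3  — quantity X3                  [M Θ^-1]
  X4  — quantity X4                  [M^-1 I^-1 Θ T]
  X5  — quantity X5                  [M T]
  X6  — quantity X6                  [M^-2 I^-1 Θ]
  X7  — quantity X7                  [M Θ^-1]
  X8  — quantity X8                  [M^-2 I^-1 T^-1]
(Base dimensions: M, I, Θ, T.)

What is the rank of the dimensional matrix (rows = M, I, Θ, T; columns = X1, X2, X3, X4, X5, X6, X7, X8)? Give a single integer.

3

Dimensional matrix (M×I×Θ×T by X1×X2×X3×X4×X5×X6×X7×X8):
  M: [-2 -2  1 -1  1 -2  1 -2]
  I: [ 0 -1  0 -1  0 -1  0 -1]
  Θ: [ 1  0 -1  1  0  1 -1  0]
  T: [-1 -1  0  1  1  0  0 -1]
Row reduction gives pivot columns X1,X2,X3; rank = 3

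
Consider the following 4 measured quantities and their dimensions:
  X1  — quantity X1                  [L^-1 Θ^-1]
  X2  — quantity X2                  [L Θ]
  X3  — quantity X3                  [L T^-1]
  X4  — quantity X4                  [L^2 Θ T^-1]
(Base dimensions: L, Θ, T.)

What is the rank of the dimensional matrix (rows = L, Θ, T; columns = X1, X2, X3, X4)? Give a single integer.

2

Exponent matrix [L,Θ,T] × [X1,X2,X3,X4]:
  L: [-1  1  1  2]
  Θ: [-1  1  0  1]
  T: [ 0  0 -1 -1]
Row reduction gives pivot columns X1,X3; rank = 2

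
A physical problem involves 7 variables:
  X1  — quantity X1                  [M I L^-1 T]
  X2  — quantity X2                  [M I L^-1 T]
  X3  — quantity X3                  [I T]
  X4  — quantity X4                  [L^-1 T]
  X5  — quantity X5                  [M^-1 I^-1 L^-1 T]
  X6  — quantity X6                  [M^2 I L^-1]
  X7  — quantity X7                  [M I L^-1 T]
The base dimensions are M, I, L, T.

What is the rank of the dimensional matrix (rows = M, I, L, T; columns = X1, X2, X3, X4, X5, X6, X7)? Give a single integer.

Write exponents as rows M,I,L,T / cols X1,X2,X3,X4,X5,X6,X7:
  M: [ 1  1  0  0 -1  2  1]
  I: [ 1  1  1  0 -1  1  1]
  L: [-1 -1  0 -1 -1 -1 -1]
  T: [ 1  1  1  1  1  0  1]
Row reduction gives pivot columns X1,X3,X4; rank = 3

3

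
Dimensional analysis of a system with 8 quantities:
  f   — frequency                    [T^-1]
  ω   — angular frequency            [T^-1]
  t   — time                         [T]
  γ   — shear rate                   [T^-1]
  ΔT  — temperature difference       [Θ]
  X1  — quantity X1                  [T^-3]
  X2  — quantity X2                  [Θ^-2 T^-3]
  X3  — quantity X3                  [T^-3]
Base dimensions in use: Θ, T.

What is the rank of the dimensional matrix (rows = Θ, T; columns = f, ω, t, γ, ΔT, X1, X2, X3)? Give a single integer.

2

Write exponents as rows Θ,T / cols f,ω,t,γ,ΔT,X1,X2,X3:
  Θ: [ 0  0  0  0  1  0 -2  0]
  T: [-1 -1  1 -1  0 -3 -3 -3]
RREF → pivots at {f,ΔT} ⇒ r = 2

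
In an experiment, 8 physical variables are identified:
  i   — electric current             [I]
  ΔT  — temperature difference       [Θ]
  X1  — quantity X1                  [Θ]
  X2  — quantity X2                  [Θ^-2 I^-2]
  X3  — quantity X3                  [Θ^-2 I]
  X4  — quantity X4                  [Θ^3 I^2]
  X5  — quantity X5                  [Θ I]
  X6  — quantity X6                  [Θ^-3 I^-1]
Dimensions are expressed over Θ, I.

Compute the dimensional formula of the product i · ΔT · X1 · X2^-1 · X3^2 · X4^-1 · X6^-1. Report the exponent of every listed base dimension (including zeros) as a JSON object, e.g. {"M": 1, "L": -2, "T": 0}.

{"Θ": 0, "I": 4}

Dimensional matrix (Θ×I by i×ΔT×X1×X2×X3×X4×X5×X6):
  Θ: [ 0  1  1 -2 -2  3  1 -3]
  I: [ 1  0  0 -2  1  2  1 -1]
  [Θ]: (1)·0+(1)·1+(1)·1+(-1)·-2+(2)·-2+(-1)·3+(-1)·-3 = 0
  [I]: (1)·1+(1)·0+(1)·0+(-1)·-2+(2)·1+(-1)·2+(-1)·-1 = 4
⇒ I^4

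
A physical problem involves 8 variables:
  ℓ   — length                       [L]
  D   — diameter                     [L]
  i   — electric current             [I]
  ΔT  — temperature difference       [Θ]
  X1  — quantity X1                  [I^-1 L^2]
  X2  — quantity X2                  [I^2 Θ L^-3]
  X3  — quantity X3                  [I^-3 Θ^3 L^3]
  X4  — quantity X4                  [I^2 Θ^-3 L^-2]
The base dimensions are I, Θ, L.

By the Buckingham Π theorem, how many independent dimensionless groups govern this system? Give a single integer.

5

Dimensional matrix (I×Θ×L by ℓ×D×i×ΔT×X1×X2×X3×X4):
  I: [ 0  0  1  0 -1  2 -3  2]
  Θ: [ 0  0  0  1  0  1  3 -3]
  L: [ 1  1  0  0  2 -3  3 -2]
Row reduction gives pivot columns ℓ,i,ΔT; rank = 3
Π count = n − r = 8 − 3 = 5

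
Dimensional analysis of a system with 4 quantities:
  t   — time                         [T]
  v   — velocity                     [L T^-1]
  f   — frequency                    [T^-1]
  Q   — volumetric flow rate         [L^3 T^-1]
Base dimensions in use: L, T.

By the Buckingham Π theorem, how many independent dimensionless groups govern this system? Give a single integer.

Exponent matrix [L,T] × [t,v,f,Q]:
  L: [ 0  1  0  3]
  T: [ 1 -1 -1 -1]
Row reduction gives pivot columns t,v; rank = 2
Π count = n − r = 4 − 2 = 2

2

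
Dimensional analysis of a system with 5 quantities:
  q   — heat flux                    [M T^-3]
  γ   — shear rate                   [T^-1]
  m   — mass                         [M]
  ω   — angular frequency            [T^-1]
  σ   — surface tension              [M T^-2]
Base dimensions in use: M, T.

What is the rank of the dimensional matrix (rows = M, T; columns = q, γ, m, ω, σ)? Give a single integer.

Dimensional matrix (M×T by q×γ×m×ω×σ):
  M: [ 1  0  1  0  1]
  T: [-3 -1  0 -1 -2]
RREF → pivots at {q,γ} ⇒ r = 2

2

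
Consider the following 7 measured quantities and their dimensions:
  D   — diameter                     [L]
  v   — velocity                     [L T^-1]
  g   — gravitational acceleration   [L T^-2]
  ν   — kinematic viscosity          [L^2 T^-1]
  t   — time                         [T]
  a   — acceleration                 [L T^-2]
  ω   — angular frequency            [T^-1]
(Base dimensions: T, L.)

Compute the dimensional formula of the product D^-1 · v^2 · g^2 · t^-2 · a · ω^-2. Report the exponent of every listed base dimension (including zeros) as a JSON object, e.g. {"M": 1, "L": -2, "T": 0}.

{"T": -8, "L": 4}

Exponent matrix [T,L] × [D,v,g,ν,t,a,ω]:
  T: [ 0 -1 -2 -1  1 -2 -1]
  L: [ 1  1  1  2  0  1  0]
  [T]: (-1)·0+(2)·-1+(2)·-2+(-2)·1+(1)·-2+(-2)·-1 = -8
  [L]: (-1)·1+(2)·1+(2)·1+(-2)·0+(1)·1+(-2)·0 = 4
⇒ T^-8 L^4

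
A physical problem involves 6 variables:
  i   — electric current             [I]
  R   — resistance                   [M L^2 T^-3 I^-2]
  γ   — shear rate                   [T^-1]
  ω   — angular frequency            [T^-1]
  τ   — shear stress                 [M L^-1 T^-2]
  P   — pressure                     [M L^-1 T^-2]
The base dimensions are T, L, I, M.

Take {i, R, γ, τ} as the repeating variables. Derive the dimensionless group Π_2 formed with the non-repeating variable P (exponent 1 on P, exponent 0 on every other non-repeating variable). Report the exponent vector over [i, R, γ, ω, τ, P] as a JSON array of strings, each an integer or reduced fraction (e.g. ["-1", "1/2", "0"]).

["0", "0", "0", "0", "-1", "1"]

Exponent matrix [T,L,I,M] × [i,R,γ,ω,τ,P]:
  T: [ 0 -3 -1 -1 -2 -2]
  L: [ 0  2  0  0 -1 -1]
  I: [ 1 -2  0  0  0  0]
  M: [ 0  1  0  0  1  1]
Echelon form has 4 nonzero rows (pivots: i,R,γ,τ)
Repeat: i,R,γ,τ; free: ω,P
RREF:
  r0: [   1    0    0    0    0    0]
  r1: [   0    1    0    0    0    0]
  r2: [   0    0    1    1    0    0]
  r3: [   0    0    0    0    1    1]
Fix exponent of P at 1, ω at 0; solve each RREF row for its pivot's exponent:
  r0: exp(i) + (0)·1 = 0 ⇒ exp(i) = 0
  r1: exp(R) + (0)·1 = 0 ⇒ exp(R) = 0
  r2: exp(γ) + (0)·1 = 0 ⇒ exp(γ) = 0
  r3: exp(τ) + (1)·1 = 0 ⇒ exp(τ) = -1
Π_2 = τ^-1 · P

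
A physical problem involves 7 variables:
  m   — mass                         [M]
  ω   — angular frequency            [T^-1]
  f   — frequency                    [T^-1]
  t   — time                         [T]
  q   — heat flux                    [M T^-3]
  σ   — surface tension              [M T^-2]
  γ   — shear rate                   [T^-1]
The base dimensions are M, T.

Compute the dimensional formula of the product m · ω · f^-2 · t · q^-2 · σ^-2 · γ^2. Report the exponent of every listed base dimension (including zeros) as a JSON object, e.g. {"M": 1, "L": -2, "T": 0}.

Exponent matrix [M,T] × [m,ω,f,t,q,σ,γ]:
  M: [ 1  0  0  0  1  1  0]
  T: [ 0 -1 -1  1 -3 -2 -1]
  [M]: (1)·1+(1)·0+(-2)·0+(1)·0+(-2)·1+(-2)·1+(2)·0 = -3
  [T]: (1)·0+(1)·-1+(-2)·-1+(1)·1+(-2)·-3+(-2)·-2+(2)·-1 = 10
⇒ M^-3 T^10

{"M": -3, "T": 10}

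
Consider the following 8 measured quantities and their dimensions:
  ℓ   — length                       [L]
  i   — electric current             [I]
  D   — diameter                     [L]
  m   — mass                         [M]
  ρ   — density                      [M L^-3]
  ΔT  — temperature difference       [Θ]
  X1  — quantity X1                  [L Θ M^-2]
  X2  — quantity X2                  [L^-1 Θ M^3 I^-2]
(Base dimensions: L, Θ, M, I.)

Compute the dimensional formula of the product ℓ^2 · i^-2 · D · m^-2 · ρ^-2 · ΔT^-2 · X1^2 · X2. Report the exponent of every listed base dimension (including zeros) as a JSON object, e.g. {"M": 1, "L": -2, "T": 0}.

Write exponents as rows L,Θ,M,I / cols ℓ,i,D,m,ρ,ΔT,X1,X2:
  L: [ 1  0  1  0 -3  0  1 -1]
  Θ: [ 0  0  0  0  0  1  1  1]
  M: [ 0  0  0  1  1  0 -2  3]
  I: [ 0  1  0  0  0  0  0 -2]
  [L]: (2)·1+(-2)·0+(1)·1+(-2)·0+(-2)·-3+(-2)·0+(2)·1+(1)·-1 = 10
  [Θ]: (2)·0+(-2)·0+(1)·0+(-2)·0+(-2)·0+(-2)·1+(2)·1+(1)·1 = 1
  [M]: (2)·0+(-2)·0+(1)·0+(-2)·1+(-2)·1+(-2)·0+(2)·-2+(1)·3 = -5
  [I]: (2)·0+(-2)·1+(1)·0+(-2)·0+(-2)·0+(-2)·0+(2)·0+(1)·-2 = -4
⇒ L^10 Θ M^-5 I^-4

{"L": 10, "Θ": 1, "M": -5, "I": -4}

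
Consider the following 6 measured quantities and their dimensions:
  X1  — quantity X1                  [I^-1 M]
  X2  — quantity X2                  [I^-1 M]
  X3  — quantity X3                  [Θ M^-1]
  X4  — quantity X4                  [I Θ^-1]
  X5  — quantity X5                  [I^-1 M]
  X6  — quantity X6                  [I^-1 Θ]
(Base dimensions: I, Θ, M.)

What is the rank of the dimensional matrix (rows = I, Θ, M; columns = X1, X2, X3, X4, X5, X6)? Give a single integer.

Dimensional matrix (I×Θ×M by X1×X2×X3×X4×X5×X6):
  I: [-1 -1  0  1 -1 -1]
  Θ: [ 0  0  1 -1  0  1]
  M: [ 1  1 -1  0  1  0]
Row reduction gives pivot columns X1,X3; rank = 2

2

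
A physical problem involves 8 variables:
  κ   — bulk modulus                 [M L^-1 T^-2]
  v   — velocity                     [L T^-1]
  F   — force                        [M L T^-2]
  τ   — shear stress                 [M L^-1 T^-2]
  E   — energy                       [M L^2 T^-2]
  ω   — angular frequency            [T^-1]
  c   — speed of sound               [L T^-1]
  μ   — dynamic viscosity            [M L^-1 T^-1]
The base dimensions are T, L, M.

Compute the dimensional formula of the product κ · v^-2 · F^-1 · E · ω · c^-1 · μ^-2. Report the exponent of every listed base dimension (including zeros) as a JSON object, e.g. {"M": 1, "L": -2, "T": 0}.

{"T": 2, "L": -1, "M": -1}

Write exponents as rows T,L,M / cols κ,v,F,τ,E,ω,c,μ:
  T: [-2 -1 -2 -2 -2 -1 -1 -1]
  L: [-1  1  1 -1  2  0  1 -1]
  M: [ 1  0  1  1  1  0  0  1]
  [T]: (1)·-2+(-2)·-1+(-1)·-2+(1)·-2+(1)·-1+(-1)·-1+(-2)·-1 = 2
  [L]: (1)·-1+(-2)·1+(-1)·1+(1)·2+(1)·0+(-1)·1+(-2)·-1 = -1
  [M]: (1)·1+(-2)·0+(-1)·1+(1)·1+(1)·0+(-1)·0+(-2)·1 = -1
⇒ T^2 L^-1 M^-1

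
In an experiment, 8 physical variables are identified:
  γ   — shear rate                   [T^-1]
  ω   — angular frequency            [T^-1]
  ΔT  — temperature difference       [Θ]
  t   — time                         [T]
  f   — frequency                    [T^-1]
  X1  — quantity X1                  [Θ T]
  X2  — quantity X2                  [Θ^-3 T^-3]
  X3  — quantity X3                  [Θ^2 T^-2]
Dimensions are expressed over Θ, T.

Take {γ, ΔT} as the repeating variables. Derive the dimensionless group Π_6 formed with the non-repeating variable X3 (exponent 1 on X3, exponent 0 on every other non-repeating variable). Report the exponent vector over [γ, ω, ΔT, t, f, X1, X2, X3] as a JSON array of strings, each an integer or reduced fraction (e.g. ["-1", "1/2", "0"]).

["-2", "0", "-2", "0", "0", "0", "0", "1"]

Write exponents as rows Θ,T / cols γ,ω,ΔT,t,f,X1,X2,X3:
  Θ: [ 0  0  1  0  0  1 -3  2]
  T: [-1 -1  0  1 -1  1 -3 -2]
Row reduction gives pivot columns γ,ΔT; rank = 2
Pivot set = {γ,ΔT}, free = {ω,t,f,X1,X2,X3}
RREF:
  r0: [   1    1    0   -1    1   -1    3    2]
  r1: [   0    0    1    0    0    1   -3    2]
Fix exponent of X3 at 1, ω at 0, t at 0, f at 0, X1 at 0, X2 at 0; solve each RREF row for its pivot's exponent:
  r0: exp(γ) + (2)·1 = 0 ⇒ exp(γ) = -2
  r1: exp(ΔT) + (2)·1 = 0 ⇒ exp(ΔT) = -2
Π_6 = γ^-2 · ΔT^-2 · X3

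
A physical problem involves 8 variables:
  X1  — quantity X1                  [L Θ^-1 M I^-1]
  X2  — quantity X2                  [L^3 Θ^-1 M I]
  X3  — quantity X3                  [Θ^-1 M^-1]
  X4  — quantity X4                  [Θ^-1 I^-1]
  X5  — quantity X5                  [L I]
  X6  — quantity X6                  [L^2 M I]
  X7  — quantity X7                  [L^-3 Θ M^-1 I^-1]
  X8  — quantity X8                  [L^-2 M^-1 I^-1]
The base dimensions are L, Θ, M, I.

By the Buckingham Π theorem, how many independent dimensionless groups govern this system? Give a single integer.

Write exponents as rows L,Θ,M,I / cols X1,X2,X3,X4,X5,X6,X7,X8:
  L: [ 1  3  0  0  1  2 -3 -2]
  Θ: [-1 -1 -1 -1  0  0  1  0]
  M: [ 1  1 -1  0  0  1 -1 -1]
  I: [-1  1  0 -1  1  1 -1 -1]
RREF → pivots at {X1,X2,X3} ⇒ r = 3
n=8, r=3 ⇒ 5 dimensionless groups

5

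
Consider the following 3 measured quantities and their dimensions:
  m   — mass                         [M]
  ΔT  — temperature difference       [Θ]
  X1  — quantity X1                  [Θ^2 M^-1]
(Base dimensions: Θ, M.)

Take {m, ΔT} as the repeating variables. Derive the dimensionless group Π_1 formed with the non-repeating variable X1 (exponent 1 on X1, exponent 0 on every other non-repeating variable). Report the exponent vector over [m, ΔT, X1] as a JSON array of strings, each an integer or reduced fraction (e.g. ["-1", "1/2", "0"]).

Dimensional matrix (Θ×M by m×ΔT×X1):
  Θ: [ 0  1  2]
  M: [ 1  0 -1]
Echelon form has 2 nonzero rows (pivots: m,ΔT)
Repeat: m,ΔT; free: X1
RREF:
  r0: [   1    0   -1]
  r1: [   0    1    2]
Fix exponent of X1 at 1; solve each RREF row for its pivot's exponent:
  r0: exp(m) + (-1)·1 = 0 ⇒ exp(m) = 1
  r1: exp(ΔT) + (2)·1 = 0 ⇒ exp(ΔT) = -2
Π_1 = m · ΔT^-2 · X1

["1", "-2", "1"]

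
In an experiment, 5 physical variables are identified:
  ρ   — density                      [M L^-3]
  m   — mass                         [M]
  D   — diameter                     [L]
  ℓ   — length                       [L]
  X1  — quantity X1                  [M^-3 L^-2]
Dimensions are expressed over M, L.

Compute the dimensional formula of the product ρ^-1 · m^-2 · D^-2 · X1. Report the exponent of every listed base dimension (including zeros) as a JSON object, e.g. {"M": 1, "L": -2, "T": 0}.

{"M": -6, "L": -1}

Exponent matrix [M,L] × [ρ,m,D,ℓ,X1]:
  M: [ 1  1  0  0 -3]
  L: [-3  0  1  1 -2]
  [M]: (-1)·1+(-2)·1+(-2)·0+(1)·-3 = -6
  [L]: (-1)·-3+(-2)·0+(-2)·1+(1)·-2 = -1
⇒ M^-6 L^-1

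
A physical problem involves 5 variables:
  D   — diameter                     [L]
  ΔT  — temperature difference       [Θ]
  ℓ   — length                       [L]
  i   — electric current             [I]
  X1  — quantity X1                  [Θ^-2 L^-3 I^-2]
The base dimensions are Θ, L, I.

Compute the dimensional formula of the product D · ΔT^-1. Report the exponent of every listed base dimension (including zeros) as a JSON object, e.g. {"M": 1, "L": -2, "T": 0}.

Exponent matrix [Θ,L,I] × [D,ΔT,ℓ,i,X1]:
  Θ: [ 0  1  0  0 -2]
  L: [ 1  0  1  0 -3]
  I: [ 0  0  0  1 -2]
  [Θ]: (1)·0+(-1)·1 = -1
  [L]: (1)·1+(-1)·0 = 1
  [I]: (1)·0+(-1)·0 = 0
⇒ Θ^-1 L

{"Θ": -1, "L": 1, "I": 0}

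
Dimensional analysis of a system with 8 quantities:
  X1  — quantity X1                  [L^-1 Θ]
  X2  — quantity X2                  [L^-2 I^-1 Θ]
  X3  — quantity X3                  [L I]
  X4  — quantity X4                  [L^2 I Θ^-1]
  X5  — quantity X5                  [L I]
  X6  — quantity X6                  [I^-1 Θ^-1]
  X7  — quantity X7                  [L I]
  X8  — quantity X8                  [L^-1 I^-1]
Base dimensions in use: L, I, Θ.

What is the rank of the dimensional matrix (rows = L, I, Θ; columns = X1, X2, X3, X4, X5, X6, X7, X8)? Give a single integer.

2

Dimensional matrix (L×I×Θ by X1×X2×X3×X4×X5×X6×X7×X8):
  L: [-1 -2  1  2  1  0  1 -1]
  I: [ 0 -1  1  1  1 -1  1 -1]
  Θ: [ 1  1  0 -1  0 -1  0  0]
Echelon form has 2 nonzero rows (pivots: X1,X2)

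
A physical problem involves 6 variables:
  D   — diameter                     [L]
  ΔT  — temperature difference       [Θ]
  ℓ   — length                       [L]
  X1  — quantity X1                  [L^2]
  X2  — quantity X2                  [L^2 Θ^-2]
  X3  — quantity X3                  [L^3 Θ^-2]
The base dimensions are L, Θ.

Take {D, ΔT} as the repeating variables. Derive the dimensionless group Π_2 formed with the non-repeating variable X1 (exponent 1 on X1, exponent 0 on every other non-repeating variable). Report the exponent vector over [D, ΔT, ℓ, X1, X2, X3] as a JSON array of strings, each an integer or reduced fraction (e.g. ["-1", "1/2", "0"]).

Write exponents as rows L,Θ / cols D,ΔT,ℓ,X1,X2,X3:
  L: [ 1  0  1  2  2  3]
  Θ: [ 0  1  0  0 -2 -2]
Echelon form has 2 nonzero rows (pivots: D,ΔT)
Pivot set = {D,ΔT}, free = {ℓ,X1,X2,X3}
RREF:
  r0: [   1    0    1    2    2    3]
  r1: [   0    1    0    0   -2   -2]
Fix exponent of X1 at 1, ℓ at 0, X2 at 0, X3 at 0; solve each RREF row for its pivot's exponent:
  r0: exp(D) + (2)·1 = 0 ⇒ exp(D) = -2
  r1: exp(ΔT) + (0)·1 = 0 ⇒ exp(ΔT) = 0
Π_2 = D^-2 · X1

["-2", "0", "0", "1", "0", "0"]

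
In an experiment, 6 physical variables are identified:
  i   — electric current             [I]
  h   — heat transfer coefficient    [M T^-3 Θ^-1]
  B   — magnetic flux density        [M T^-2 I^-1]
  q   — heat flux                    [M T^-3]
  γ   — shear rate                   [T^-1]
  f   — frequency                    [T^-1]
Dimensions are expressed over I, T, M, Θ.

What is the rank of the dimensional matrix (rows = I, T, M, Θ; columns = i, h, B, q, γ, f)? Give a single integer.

4

Exponent matrix [I,T,M,Θ] × [i,h,B,q,γ,f]:
  I: [ 1  0 -1  0  0  0]
  T: [ 0 -3 -2 -3 -1 -1]
  M: [ 0  1  1  1  0  0]
  Θ: [ 0 -1  0  0  0  0]
Row reduction gives pivot columns i,h,B,q; rank = 4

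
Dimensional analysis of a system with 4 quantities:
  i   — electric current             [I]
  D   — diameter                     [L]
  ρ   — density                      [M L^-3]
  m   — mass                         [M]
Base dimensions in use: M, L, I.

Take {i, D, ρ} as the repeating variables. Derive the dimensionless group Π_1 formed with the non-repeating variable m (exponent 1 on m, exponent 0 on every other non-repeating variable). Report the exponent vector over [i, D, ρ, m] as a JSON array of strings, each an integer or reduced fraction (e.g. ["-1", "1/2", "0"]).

Exponent matrix [M,L,I] × [i,D,ρ,m]:
  M: [ 0  0  1  1]
  L: [ 0  1 -3  0]
  I: [ 1  0  0  0]
Row reduction gives pivot columns i,D,ρ; rank = 3
Pivot set = {i,D,ρ}, free = {m}
RREF:
  r0: [   1    0    0    0]
  r1: [   0    1    0    3]
  r2: [   0    0    1    1]
Fix exponent of m at 1; solve each RREF row for its pivot's exponent:
  r0: exp(i) + (0)·1 = 0 ⇒ exp(i) = 0
  r1: exp(D) + (3)·1 = 0 ⇒ exp(D) = -3
  r2: exp(ρ) + (1)·1 = 0 ⇒ exp(ρ) = -1
Π_1 = D^-3 · ρ^-1 · m

["0", "-3", "-1", "1"]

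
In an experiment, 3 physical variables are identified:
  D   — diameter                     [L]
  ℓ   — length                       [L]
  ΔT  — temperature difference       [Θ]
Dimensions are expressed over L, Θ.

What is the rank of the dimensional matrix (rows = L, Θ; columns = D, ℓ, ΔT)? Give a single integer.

2

Exponent matrix [L,Θ] × [D,ℓ,ΔT]:
  L: [ 1  1  0]
  Θ: [ 0  0  1]
RREF → pivots at {D,ΔT} ⇒ r = 2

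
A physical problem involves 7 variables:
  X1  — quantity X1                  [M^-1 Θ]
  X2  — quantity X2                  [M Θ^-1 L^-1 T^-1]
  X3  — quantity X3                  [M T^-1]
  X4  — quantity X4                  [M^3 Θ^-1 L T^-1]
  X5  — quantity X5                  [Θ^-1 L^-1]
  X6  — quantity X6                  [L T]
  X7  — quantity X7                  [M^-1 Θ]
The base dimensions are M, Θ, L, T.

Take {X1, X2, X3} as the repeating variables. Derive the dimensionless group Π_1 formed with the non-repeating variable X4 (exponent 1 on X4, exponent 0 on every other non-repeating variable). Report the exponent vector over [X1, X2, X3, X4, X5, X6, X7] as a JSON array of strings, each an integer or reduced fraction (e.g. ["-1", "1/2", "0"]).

Exponent matrix [M,Θ,L,T] × [X1,X2,X3,X4,X5,X6,X7]:
  M: [-1  1  1  3  0  0 -1]
  Θ: [ 1 -1  0 -1 -1  0  1]
  L: [ 0 -1  0  1 -1  1  0]
  T: [ 0 -1 -1 -1  0  1  0]
RREF → pivots at {X1,X2,X3} ⇒ r = 3
Repeat: X1,X2,X3; free: X4,X5,X6,X7
RREF:
  r0: [   1    0    0   -2    0   -1    1]
  r1: [   0    1    0   -1    1   -1    0]
  r2: [   0    0    1    2   -1    0    0]
  r3: [   0    0    0    0    0    0    0]
Fix exponent of X4 at 1, X5 at 0, X6 at 0, X7 at 0; solve each RREF row for its pivot's exponent:
  r0: exp(X1) + (-2)·1 = 0 ⇒ exp(X1) = 2
  r1: exp(X2) + (-1)·1 = 0 ⇒ exp(X2) = 1
  r2: exp(X3) + (2)·1 = 0 ⇒ exp(X3) = -2
Π_1 = X1^2 · X2 · X3^-2 · X4

["2", "1", "-2", "1", "0", "0", "0"]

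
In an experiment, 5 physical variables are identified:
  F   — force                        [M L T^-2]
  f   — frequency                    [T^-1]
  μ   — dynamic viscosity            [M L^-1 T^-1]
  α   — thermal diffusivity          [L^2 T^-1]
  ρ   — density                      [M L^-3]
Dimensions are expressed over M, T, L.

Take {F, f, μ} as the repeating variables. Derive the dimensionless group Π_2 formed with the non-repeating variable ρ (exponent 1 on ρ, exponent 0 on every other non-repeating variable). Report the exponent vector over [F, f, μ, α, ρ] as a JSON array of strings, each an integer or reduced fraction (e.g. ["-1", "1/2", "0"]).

Dimensional matrix (M×T×L by F×f×μ×α×ρ):
  M: [ 1  0  1  0  1]
  T: [-2 -1 -1 -1  0]
  L: [ 1  0 -1  2 -3]
Echelon form has 3 nonzero rows (pivots: F,f,μ)
Pivot set = {F,f,μ}, free = {α,ρ}
RREF:
  r0: [   1    0    0    1   -1]
  r1: [   0    1    0    0    0]
  r2: [   0    0    1   -1    2]
Fix exponent of ρ at 1, α at 0; solve each RREF row for its pivot's exponent:
  r0: exp(F) + (-1)·1 = 0 ⇒ exp(F) = 1
  r1: exp(f) + (0)·1 = 0 ⇒ exp(f) = 0
  r2: exp(μ) + (2)·1 = 0 ⇒ exp(μ) = -2
Π_2 = F · μ^-2 · ρ

["1", "0", "-2", "0", "1"]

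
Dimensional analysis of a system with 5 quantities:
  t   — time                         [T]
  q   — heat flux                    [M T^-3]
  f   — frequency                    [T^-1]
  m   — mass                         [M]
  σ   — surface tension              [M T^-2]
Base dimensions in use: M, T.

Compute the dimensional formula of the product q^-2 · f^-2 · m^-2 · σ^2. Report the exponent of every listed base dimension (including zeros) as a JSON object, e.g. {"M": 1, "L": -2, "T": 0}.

Exponent matrix [M,T] × [t,q,f,m,σ]:
  M: [ 0  1  0  1  1]
  T: [ 1 -3 -1  0 -2]
  [M]: (-2)·1+(-2)·0+(-2)·1+(2)·1 = -2
  [T]: (-2)·-3+(-2)·-1+(-2)·0+(2)·-2 = 4
⇒ M^-2 T^4

{"M": -2, "T": 4}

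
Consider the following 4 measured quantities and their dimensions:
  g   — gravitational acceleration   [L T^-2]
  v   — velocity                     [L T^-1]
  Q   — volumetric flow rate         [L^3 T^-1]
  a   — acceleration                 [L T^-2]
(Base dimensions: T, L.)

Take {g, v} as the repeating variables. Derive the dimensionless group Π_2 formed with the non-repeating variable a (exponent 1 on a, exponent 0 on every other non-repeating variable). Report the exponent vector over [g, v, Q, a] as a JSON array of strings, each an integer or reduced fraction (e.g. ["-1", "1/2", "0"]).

["-1", "0", "0", "1"]

Exponent matrix [T,L] × [g,v,Q,a]:
  T: [-2 -1 -1 -2]
  L: [ 1  1  3  1]
Row reduction gives pivot columns g,v; rank = 2
Pivot set = {g,v}, free = {Q,a}
RREF:
  r0: [   1    0   -2    1]
  r1: [   0    1    5    0]
Fix exponent of a at 1, Q at 0; solve each RREF row for its pivot's exponent:
  r0: exp(g) + (1)·1 = 0 ⇒ exp(g) = -1
  r1: exp(v) + (0)·1 = 0 ⇒ exp(v) = 0
Π_2 = g^-1 · a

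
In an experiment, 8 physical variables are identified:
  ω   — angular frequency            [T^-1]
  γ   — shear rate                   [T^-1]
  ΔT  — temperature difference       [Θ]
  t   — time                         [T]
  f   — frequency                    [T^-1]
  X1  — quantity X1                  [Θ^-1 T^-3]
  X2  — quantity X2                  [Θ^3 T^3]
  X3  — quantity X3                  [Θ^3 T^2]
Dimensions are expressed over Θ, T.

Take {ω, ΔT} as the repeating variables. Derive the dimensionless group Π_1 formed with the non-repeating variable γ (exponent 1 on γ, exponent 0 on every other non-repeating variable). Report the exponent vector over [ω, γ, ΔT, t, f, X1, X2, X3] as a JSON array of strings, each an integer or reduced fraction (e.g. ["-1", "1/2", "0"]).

Exponent matrix [Θ,T] × [ω,γ,ΔT,t,f,X1,X2,X3]:
  Θ: [ 0  0  1  0  0 -1  3  3]
  T: [-1 -1  0  1 -1 -3  3  2]
RREF → pivots at {ω,ΔT} ⇒ r = 2
Repeat: ω,ΔT; free: γ,t,f,X1,X2,X3
RREF:
  r0: [   1    1    0   -1    1    3   -3   -2]
  r1: [   0    0    1    0    0   -1    3    3]
Fix exponent of γ at 1, t at 0, f at 0, X1 at 0, X2 at 0, X3 at 0; solve each RREF row for its pivot's exponent:
  r0: exp(ω) + (1)·1 = 0 ⇒ exp(ω) = -1
  r1: exp(ΔT) + (0)·1 = 0 ⇒ exp(ΔT) = 0
Π_1 = ω^-1 · γ

["-1", "1", "0", "0", "0", "0", "0", "0"]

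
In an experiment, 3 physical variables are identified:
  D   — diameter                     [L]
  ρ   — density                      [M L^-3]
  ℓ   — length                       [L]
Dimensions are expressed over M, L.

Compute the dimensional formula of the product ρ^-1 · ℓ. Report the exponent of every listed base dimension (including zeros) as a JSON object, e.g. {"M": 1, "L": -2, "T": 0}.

{"M": -1, "L": 4}

Exponent matrix [M,L] × [D,ρ,ℓ]:
  M: [ 0  1  0]
  L: [ 1 -3  1]
  [M]: (-1)·1+(1)·0 = -1
  [L]: (-1)·-3+(1)·1 = 4
⇒ M^-1 L^4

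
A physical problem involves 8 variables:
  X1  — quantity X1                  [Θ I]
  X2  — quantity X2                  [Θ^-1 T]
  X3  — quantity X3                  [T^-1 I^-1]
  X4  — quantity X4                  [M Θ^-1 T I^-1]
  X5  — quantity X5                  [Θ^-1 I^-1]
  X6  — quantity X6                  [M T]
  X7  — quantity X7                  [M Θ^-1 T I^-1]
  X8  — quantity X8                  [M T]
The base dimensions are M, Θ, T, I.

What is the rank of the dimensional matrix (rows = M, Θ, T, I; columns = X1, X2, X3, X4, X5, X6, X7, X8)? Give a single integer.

3

Write exponents as rows M,Θ,T,I / cols X1,X2,X3,X4,X5,X6,X7,X8:
  M: [ 0  0  0  1  0  1  1  1]
  Θ: [ 1 -1  0 -1 -1  0 -1  0]
  T: [ 0  1 -1  1  0  1  1  1]
  I: [ 1  0 -1 -1 -1  0 -1  0]
RREF → pivots at {X1,X2,X4} ⇒ r = 3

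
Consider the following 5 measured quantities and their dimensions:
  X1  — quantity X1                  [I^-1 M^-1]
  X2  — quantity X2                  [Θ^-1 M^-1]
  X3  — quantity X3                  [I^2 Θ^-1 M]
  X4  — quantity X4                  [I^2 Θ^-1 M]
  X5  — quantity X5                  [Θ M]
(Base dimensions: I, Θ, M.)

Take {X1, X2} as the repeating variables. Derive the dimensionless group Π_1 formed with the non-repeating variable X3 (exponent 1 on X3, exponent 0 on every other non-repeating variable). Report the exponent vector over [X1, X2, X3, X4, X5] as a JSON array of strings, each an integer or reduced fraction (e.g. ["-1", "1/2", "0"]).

Write exponents as rows I,Θ,M / cols X1,X2,X3,X4,X5:
  I: [-1  0  2  2  0]
  Θ: [ 0 -1 -1 -1  1]
  M: [-1 -1  1  1  1]
RREF → pivots at {X1,X2} ⇒ r = 2
Repeat: X1,X2; free: X3,X4,X5
RREF:
  r0: [   1    0   -2   -2    0]
  r1: [   0    1    1    1   -1]
  r2: [   0    0    0    0    0]
Fix exponent of X3 at 1, X4 at 0, X5 at 0; solve each RREF row for its pivot's exponent:
  r0: exp(X1) + (-2)·1 = 0 ⇒ exp(X1) = 2
  r1: exp(X2) + (1)·1 = 0 ⇒ exp(X2) = -1
Π_1 = X1^2 · X2^-1 · X3

["2", "-1", "1", "0", "0"]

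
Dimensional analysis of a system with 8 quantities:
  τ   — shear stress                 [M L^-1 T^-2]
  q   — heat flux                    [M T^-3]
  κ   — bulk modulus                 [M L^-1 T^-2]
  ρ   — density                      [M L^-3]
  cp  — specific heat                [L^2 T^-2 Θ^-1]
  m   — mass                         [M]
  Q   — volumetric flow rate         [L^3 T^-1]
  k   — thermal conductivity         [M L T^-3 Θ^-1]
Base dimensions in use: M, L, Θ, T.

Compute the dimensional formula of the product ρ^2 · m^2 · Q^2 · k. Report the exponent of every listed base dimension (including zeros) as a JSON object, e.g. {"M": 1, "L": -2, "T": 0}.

Exponent matrix [M,L,Θ,T] × [τ,q,κ,ρ,cp,m,Q,k]:
  M: [ 1  1  1  1  0  1  0  1]
  L: [-1  0 -1 -3  2  0  3  1]
  Θ: [ 0  0  0  0 -1  0  0 -1]
  T: [-2 -3 -2  0 -2  0 -1 -3]
  [M]: (2)·1+(2)·1+(2)·0+(1)·1 = 5
  [L]: (2)·-3+(2)·0+(2)·3+(1)·1 = 1
  [Θ]: (2)·0+(2)·0+(2)·0+(1)·-1 = -1
  [T]: (2)·0+(2)·0+(2)·-1+(1)·-3 = -5
⇒ M^5 L Θ^-1 T^-5

{"M": 5, "L": 1, "Θ": -1, "T": -5}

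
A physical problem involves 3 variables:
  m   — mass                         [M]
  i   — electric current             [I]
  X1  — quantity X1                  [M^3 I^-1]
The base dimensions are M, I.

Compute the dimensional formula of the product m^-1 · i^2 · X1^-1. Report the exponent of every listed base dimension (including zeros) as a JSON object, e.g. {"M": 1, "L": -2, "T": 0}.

Write exponents as rows M,I / cols m,i,X1:
  M: [ 1  0  3]
  I: [ 0  1 -1]
  [M]: (-1)·1+(2)·0+(-1)·3 = -4
  [I]: (-1)·0+(2)·1+(-1)·-1 = 3
⇒ M^-4 I^3

{"M": -4, "I": 3}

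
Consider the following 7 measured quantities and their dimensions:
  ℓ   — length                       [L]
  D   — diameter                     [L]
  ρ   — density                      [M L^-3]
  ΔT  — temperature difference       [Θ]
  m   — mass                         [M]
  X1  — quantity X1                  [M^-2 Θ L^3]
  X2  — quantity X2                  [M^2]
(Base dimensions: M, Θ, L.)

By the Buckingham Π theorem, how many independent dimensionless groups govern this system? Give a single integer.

4

Write exponents as rows M,Θ,L / cols ℓ,D,ρ,ΔT,m,X1,X2:
  M: [ 0  0  1  0  1 -2  2]
  Θ: [ 0  0  0  1  0  1  0]
  L: [ 1  1 -3  0  0  3  0]
Echelon form has 3 nonzero rows (pivots: ℓ,ρ,ΔT)
n=7, r=3 ⇒ 4 dimensionless groups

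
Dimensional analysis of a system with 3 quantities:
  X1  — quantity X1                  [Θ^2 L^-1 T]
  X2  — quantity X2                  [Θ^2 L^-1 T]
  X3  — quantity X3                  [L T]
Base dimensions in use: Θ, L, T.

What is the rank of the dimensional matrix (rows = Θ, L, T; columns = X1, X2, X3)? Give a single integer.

Dimensional matrix (Θ×L×T by X1×X2×X3):
  Θ: [ 2  2  0]
  L: [-1 -1  1]
  T: [ 1  1  1]
Echelon form has 2 nonzero rows (pivots: X1,X3)

2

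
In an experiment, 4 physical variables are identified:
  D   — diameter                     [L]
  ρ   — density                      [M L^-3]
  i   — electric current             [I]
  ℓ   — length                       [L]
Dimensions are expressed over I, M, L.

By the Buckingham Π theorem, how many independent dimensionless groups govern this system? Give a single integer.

1

Exponent matrix [I,M,L] × [D,ρ,i,ℓ]:
  I: [ 0  0  1  0]
  M: [ 0  1  0  0]
  L: [ 1 -3  0  1]
Row reduction gives pivot columns D,ρ,i; rank = 3
n=4, r=3 ⇒ 1 dimensionless group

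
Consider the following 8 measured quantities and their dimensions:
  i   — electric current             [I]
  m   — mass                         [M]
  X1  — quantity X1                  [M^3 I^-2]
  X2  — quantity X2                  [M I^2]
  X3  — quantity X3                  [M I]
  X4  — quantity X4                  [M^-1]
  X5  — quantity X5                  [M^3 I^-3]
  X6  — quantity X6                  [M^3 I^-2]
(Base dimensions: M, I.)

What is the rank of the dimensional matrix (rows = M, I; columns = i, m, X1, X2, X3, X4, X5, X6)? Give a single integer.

2

Write exponents as rows M,I / cols i,m,X1,X2,X3,X4,X5,X6:
  M: [ 0  1  3  1  1 -1  3  3]
  I: [ 1  0 -2  2  1  0 -3 -2]
Echelon form has 2 nonzero rows (pivots: i,m)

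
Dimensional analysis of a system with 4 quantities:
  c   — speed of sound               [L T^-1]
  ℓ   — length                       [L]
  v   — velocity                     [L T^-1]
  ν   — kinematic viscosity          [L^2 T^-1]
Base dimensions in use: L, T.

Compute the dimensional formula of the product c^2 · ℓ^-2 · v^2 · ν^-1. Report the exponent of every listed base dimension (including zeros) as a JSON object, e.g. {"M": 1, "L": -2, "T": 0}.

{"L": 0, "T": -3}

Exponent matrix [L,T] × [c,ℓ,v,ν]:
  L: [ 1  1  1  2]
  T: [-1  0 -1 -1]
  [L]: (2)·1+(-2)·1+(2)·1+(-1)·2 = 0
  [T]: (2)·-1+(-2)·0+(2)·-1+(-1)·-1 = -3
⇒ T^-3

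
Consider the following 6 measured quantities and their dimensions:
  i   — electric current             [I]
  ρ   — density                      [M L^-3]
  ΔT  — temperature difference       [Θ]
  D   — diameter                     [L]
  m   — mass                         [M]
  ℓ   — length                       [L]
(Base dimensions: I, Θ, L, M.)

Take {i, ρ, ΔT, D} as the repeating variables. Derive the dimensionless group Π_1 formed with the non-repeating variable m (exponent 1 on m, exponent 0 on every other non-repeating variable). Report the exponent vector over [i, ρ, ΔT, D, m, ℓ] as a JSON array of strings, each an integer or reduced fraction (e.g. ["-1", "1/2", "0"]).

Write exponents as rows I,Θ,L,M / cols i,ρ,ΔT,D,m,ℓ:
  I: [ 1  0  0  0  0  0]
  Θ: [ 0  0  1  0  0  0]
  L: [ 0 -3  0  1  0  1]
  M: [ 0  1  0  0  1  0]
RREF → pivots at {i,ρ,ΔT,D} ⇒ r = 4
Repeat: i,ρ,ΔT,D; free: m,ℓ
RREF:
  r0: [   1    0    0    0    0    0]
  r1: [   0    1    0    0    1    0]
  r2: [   0    0    1    0    0    0]
  r3: [   0    0    0    1    3    1]
Fix exponent of m at 1, ℓ at 0; solve each RREF row for its pivot's exponent:
  r0: exp(i) + (0)·1 = 0 ⇒ exp(i) = 0
  r1: exp(ρ) + (1)·1 = 0 ⇒ exp(ρ) = -1
  r2: exp(ΔT) + (0)·1 = 0 ⇒ exp(ΔT) = 0
  r3: exp(D) + (3)·1 = 0 ⇒ exp(D) = -3
Π_1 = ρ^-1 · D^-3 · m

["0", "-1", "0", "-3", "1", "0"]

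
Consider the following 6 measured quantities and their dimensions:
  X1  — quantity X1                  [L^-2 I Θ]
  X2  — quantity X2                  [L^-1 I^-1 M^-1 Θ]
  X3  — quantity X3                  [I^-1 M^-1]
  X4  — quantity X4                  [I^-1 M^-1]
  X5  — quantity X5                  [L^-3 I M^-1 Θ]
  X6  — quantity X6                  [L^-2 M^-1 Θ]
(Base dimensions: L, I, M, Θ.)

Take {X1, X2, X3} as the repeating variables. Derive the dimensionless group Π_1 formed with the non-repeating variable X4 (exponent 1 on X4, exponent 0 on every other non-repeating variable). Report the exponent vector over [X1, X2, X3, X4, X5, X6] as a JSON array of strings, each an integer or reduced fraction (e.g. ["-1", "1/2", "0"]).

["0", "0", "-1", "1", "0", "0"]

Dimensional matrix (L×I×M×Θ by X1×X2×X3×X4×X5×X6):
  L: [-2 -1  0  0 -3 -2]
  I: [ 1 -1 -1 -1  1  0]
  M: [ 0 -1 -1 -1 -1 -1]
  Θ: [ 1  1  0  0  1  1]
Row reduction gives pivot columns X1,X2,X3; rank = 3
Repeat: X1,X2,X3; free: X4,X5,X6
RREF:
  r0: [   1    0    0    0    2    1]
  r1: [   0    1    0    0   -1    0]
  r2: [   0    0    1    1    2    1]
  r3: [   0    0    0    0    0    0]
Fix exponent of X4 at 1, X5 at 0, X6 at 0; solve each RREF row for its pivot's exponent:
  r0: exp(X1) + (0)·1 = 0 ⇒ exp(X1) = 0
  r1: exp(X2) + (0)·1 = 0 ⇒ exp(X2) = 0
  r2: exp(X3) + (1)·1 = 0 ⇒ exp(X3) = -1
Π_1 = X3^-1 · X4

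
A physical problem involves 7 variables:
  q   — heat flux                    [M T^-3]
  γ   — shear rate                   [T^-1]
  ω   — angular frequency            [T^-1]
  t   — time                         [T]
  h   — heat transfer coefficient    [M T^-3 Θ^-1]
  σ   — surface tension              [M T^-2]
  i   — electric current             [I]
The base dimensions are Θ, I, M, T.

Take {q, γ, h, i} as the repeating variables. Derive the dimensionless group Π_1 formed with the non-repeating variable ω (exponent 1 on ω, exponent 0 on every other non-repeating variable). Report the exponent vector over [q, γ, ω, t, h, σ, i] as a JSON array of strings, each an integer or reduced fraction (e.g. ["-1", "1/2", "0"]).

["0", "-1", "1", "0", "0", "0", "0"]

Exponent matrix [Θ,I,M,T] × [q,γ,ω,t,h,σ,i]:
  Θ: [ 0  0  0  0 -1  0  0]
  I: [ 0  0  0  0  0  0  1]
  M: [ 1  0  0  0  1  1  0]
  T: [-3 -1 -1  1 -3 -2  0]
Row reduction gives pivot columns q,γ,h,i; rank = 4
Repeat: q,γ,h,i; free: ω,t,σ
RREF:
  r0: [   1    0    0    0    0    1    0]
  r1: [   0    1    1   -1    0   -1    0]
  r2: [   0    0    0    0    1    0    0]
  r3: [   0    0    0    0    0    0    1]
Fix exponent of ω at 1, t at 0, σ at 0; solve each RREF row for its pivot's exponent:
  r0: exp(q) + (0)·1 = 0 ⇒ exp(q) = 0
  r1: exp(γ) + (1)·1 = 0 ⇒ exp(γ) = -1
  r2: exp(h) + (0)·1 = 0 ⇒ exp(h) = 0
  r3: exp(i) + (0)·1 = 0 ⇒ exp(i) = 0
Π_1 = γ^-1 · ω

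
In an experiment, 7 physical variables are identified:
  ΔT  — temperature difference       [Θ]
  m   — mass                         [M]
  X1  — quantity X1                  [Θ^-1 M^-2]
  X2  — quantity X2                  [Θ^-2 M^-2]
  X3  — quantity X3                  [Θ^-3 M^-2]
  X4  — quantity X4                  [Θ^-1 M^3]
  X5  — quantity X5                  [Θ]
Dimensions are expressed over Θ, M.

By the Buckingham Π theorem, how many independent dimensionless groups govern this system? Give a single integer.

5

Exponent matrix [Θ,M] × [ΔT,m,X1,X2,X3,X4,X5]:
  Θ: [ 1  0 -1 -2 -3 -1  1]
  M: [ 0  1 -2 -2 -2  3  0]
RREF → pivots at {ΔT,m} ⇒ r = 2
7 vars − rank 2 = 5 Π groups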